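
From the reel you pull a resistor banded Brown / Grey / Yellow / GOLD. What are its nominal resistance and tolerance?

Brown → 1 (first significant figure)
Grey → 8 (second significant figure)
Yellow → ×10^4 multiplier
Gold → ±5% tolerance
18 × 10000 = 180000 Ω

180000 Ω ±5%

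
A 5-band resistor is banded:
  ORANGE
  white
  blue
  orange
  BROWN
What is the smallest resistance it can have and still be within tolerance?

Orange → 3 (first significant figure)
White → 9 (second significant figure)
Blue → 6 (third significant figure)
Orange → ×10^3 multiplier
Brown → ±1% tolerance
396 × 1000 = 396000 Ω
Smallest = 396000 × (1 − 1/100) = 392040 Ω.

392040 Ω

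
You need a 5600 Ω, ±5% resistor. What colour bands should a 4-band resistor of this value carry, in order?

green, blue, red, gold

5600 Ω = 56 × 10^2.
5 → green
6 → blue
Multiplier 10^2 → red.
±5% tolerance → gold.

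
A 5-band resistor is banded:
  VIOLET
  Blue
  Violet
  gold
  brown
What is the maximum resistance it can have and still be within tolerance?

Violet → 7 (first significant figure)
Blue → 6 (second significant figure)
Violet → 7 (third significant figure)
Gold → ×0.1 multiplier
Brown → ±1% tolerance
767 × 0.1 = 76.7 Ω
Maximum = 76.7 × (1 + 1/100) = 77.467 Ω.

77.467 Ω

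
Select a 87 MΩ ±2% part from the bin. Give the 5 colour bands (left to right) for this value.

87000000 Ω = 870 × 10^5.
8 → grey
7 → violet
0 → black
Multiplier 10^5 → green.
±2% tolerance → red.

grey, violet, black, green, red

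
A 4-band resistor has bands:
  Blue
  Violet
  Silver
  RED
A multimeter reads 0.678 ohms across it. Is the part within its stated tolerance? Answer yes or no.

Blue → 6 (first significant figure)
Violet → 7 (second significant figure)
Silver → ×0.01 multiplier
Red → ±2% tolerance
67 × 0.01 = 0.67 Ω
Allowed range: 0.6566 Ω to 0.6834 Ω.
0.678 ohms lies inside that range.

yes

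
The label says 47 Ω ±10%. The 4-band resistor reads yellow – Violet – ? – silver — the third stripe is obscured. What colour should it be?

47 Ω = 47 × 10^0.
The third band is the multiplier, 10^0, which is black.

black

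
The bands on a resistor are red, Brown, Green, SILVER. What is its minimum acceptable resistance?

Red → 2 (first significant figure)
Brown → 1 (second significant figure)
Green → ×10^5 multiplier
Silver → ±10% tolerance
21 × 100000 = 2100000 Ω
Minimum = 2100000 × (1 − 10/100) = 1890000 Ω.

1890000 Ω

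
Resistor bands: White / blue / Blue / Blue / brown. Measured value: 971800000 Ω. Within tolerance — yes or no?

White → 9 (first significant figure)
Blue → 6 (second significant figure)
Blue → 6 (third significant figure)
Blue → ×10^6 multiplier
Brown → ±1% tolerance
966 × 1000000 = 966000000 Ω
Allowed range: 956340000 Ω to 975660000 Ω.
971800000 Ω lies inside that range.

yes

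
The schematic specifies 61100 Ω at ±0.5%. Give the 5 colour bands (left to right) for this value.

61100 Ω = 611 × 10^2.
6 → blue
1 → brown
1 → brown
Multiplier 10^2 → red.
±0.5% tolerance → green.

blue, brown, brown, red, green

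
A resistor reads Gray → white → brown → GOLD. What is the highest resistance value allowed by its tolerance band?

Grey → 8 (first significant figure)
White → 9 (second significant figure)
Brown → ×10 multiplier
Gold → ±5% tolerance
89 × 10 = 890 Ω
Highest = 890 × (1 + 5/100) = 934.5 Ω.

934.5 Ω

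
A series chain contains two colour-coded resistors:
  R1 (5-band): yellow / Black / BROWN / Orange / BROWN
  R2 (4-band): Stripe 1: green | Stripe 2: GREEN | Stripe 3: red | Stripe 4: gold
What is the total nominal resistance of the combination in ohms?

406500 Ω

R1: yellow, black, brown → 401; orange ×10^3 → 401000 Ω.
R2: green, green → 55; red ×10^2 → 5500 Ω.
Series: 401000 + 5500 = 406500 Ω.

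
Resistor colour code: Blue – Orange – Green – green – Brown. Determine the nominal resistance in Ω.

Blue → 6 (first significant figure)
Orange → 3 (second significant figure)
Green → 5 (third significant figure)
Green → ×10^5 multiplier
635 × 100000 = 63500000 Ω

63500000 Ω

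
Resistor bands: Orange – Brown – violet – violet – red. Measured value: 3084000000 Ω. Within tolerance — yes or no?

no

Orange → 3 (first significant figure)
Brown → 1 (second significant figure)
Violet → 7 (third significant figure)
Violet → ×10^7 multiplier
Red → ±2% tolerance
317 × 10000000 = 3170000000 Ω
Allowed range: 3106600000 Ω to 3233400000 Ω.
3084000000 Ω lies outside that range.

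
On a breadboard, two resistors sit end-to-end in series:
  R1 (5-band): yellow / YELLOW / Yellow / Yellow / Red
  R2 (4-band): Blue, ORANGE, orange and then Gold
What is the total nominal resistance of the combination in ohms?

4503000 Ω

R1: yellow, yellow, yellow → 444; yellow ×10^4 → 4440000 Ω.
R2: blue, orange → 63; orange ×10^3 → 63000 Ω.
Series: 4440000 + 63000 = 4503000 Ω.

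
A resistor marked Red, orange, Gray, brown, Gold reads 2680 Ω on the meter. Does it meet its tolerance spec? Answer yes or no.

no

Red → 2 (first significant figure)
Orange → 3 (second significant figure)
Grey → 8 (third significant figure)
Brown → ×10 multiplier
Gold → ±5% tolerance
238 × 10 = 2380 Ω
Allowed range: 2261 Ω to 2499 Ω.
2680 Ω lies outside that range.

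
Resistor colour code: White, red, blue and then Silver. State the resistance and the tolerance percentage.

92000000 Ω ±10%

White → 9 (first significant figure)
Red → 2 (second significant figure)
Blue → ×10^6 multiplier
Silver → ±10% tolerance
92 × 1000000 = 92000000 Ω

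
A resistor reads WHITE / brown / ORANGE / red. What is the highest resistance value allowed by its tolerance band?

92820 Ω

White → 9 (first significant figure)
Brown → 1 (second significant figure)
Orange → ×10^3 multiplier
Red → ±2% tolerance
91 × 1000 = 91000 Ω
Highest = 91000 × (1 + 2/100) = 92820 Ω.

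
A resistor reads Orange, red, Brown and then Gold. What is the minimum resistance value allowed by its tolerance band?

304 Ω

Orange → 3 (first significant figure)
Red → 2 (second significant figure)
Brown → ×10 multiplier
Gold → ±5% tolerance
32 × 10 = 320 Ω
Minimum = 320 × (1 − 5/100) = 304 Ω.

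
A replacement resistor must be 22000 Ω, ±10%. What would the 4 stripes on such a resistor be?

red, red, orange, silver

22000 Ω = 22 × 10^3.
2 → red
2 → red
Multiplier 10^3 → orange.
±10% tolerance → silver.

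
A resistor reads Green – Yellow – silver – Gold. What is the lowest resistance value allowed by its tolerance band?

Green → 5 (first significant figure)
Yellow → 4 (second significant figure)
Silver → ×0.01 multiplier
Gold → ±5% tolerance
54 × 0.01 = 0.54 Ω
Lowest = 0.54 × (1 − 5/100) = 0.513 Ω.

0.513 Ω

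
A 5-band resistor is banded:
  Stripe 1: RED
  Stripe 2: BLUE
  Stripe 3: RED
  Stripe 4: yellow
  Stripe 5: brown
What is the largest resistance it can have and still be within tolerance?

Red → 2 (first significant figure)
Blue → 6 (second significant figure)
Red → 2 (third significant figure)
Yellow → ×10^4 multiplier
Brown → ±1% tolerance
262 × 10000 = 2620000 Ω
Largest = 2620000 × (1 + 1/100) = 2646200 Ω.

2646200 Ω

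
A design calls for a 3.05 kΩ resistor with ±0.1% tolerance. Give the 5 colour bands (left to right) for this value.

orange, black, green, brown, violet

3050 Ω = 305 × 10^1.
3 → orange
0 → black
5 → green
Multiplier 10^1 → brown.
±0.1% tolerance → violet.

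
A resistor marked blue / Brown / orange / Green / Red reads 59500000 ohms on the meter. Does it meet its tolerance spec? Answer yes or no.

Blue → 6 (first significant figure)
Brown → 1 (second significant figure)
Orange → 3 (third significant figure)
Green → ×10^5 multiplier
Red → ±2% tolerance
613 × 100000 = 61300000 Ω
Allowed range: 60074000 Ω to 62526000 Ω.
59500000 ohms lies outside that range.

no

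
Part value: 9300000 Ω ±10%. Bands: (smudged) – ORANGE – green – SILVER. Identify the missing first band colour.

9300000 Ω = 93 × 10^5.
The first band gives digit 9 of the significand, and 9 is white.

white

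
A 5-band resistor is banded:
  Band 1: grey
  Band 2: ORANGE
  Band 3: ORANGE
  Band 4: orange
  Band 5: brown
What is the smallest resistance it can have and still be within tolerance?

824670 Ω

Grey → 8 (first significant figure)
Orange → 3 (second significant figure)
Orange → 3 (third significant figure)
Orange → ×10^3 multiplier
Brown → ±1% tolerance
833 × 1000 = 833000 Ω
Smallest = 833000 × (1 − 1/100) = 824670 Ω.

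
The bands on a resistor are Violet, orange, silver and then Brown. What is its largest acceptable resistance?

Violet → 7 (first significant figure)
Orange → 3 (second significant figure)
Silver → ×0.01 multiplier
Brown → ±1% tolerance
73 × 0.01 = 0.73 Ω
Largest = 0.73 × (1 + 1/100) = 0.7373 Ω.

0.7373 Ω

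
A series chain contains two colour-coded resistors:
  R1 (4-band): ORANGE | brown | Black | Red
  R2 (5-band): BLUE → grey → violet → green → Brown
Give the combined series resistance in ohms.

68700031 Ω

R1: orange, brown → 31; black ×1 → 31 Ω.
R2: blue, grey, violet → 687; green ×10^5 → 68700000 Ω.
Series: 31 + 68700000 = 68700031 Ω.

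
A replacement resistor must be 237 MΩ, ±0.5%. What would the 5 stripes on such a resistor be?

237000000 Ω = 237 × 10^6.
2 → red
3 → orange
7 → violet
Multiplier 10^6 → blue.
±0.5% tolerance → green.

red, orange, violet, blue, green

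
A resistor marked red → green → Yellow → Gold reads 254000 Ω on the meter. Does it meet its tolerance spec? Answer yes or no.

yes

Red → 2 (first significant figure)
Green → 5 (second significant figure)
Yellow → ×10^4 multiplier
Gold → ±5% tolerance
25 × 10000 = 250000 Ω
Allowed range: 237500 Ω to 262500 Ω.
254000 Ω lies inside that range.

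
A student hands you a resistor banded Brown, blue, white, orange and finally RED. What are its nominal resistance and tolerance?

169000 Ω ±2%

Brown → 1 (first significant figure)
Blue → 6 (second significant figure)
White → 9 (third significant figure)
Orange → ×10^3 multiplier
Red → ±2% tolerance
169 × 1000 = 169000 Ω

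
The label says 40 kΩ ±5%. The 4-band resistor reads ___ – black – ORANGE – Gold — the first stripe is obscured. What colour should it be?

yellow

40000 Ω = 40 × 10^3.
The first band gives digit 4 of the significand, and 4 is yellow.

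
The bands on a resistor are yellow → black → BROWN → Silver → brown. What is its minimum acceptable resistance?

3.9699 Ω

Yellow → 4 (first significant figure)
Black → 0 (second significant figure)
Brown → 1 (third significant figure)
Silver → ×0.01 multiplier
Brown → ±1% tolerance
401 × 0.01 = 4.01 Ω
Minimum = 4.01 × (1 − 1/100) = 3.9699 Ω.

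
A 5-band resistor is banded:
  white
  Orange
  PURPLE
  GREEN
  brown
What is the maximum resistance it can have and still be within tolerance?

94637000 Ω

White → 9 (first significant figure)
Orange → 3 (second significant figure)
Violet → 7 (third significant figure)
Green → ×10^5 multiplier
Brown → ±1% tolerance
937 × 100000 = 93700000 Ω
Maximum = 93700000 × (1 + 1/100) = 94637000 Ω.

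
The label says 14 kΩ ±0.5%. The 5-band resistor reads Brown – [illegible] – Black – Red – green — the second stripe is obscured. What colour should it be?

14000 Ω = 140 × 10^2.
The second band gives digit 4 of the significand, and 4 is yellow.

yellow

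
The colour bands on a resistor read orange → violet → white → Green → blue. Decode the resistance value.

37900000 Ω

Orange → 3 (first significant figure)
Violet → 7 (second significant figure)
White → 9 (third significant figure)
Green → ×10^5 multiplier
379 × 100000 = 37900000 Ω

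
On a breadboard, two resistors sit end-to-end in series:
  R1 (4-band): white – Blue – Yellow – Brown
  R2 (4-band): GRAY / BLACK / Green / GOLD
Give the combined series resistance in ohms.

8960000 Ω

R1: white, blue → 96; yellow ×10^4 → 960000 Ω.
R2: grey, black → 80; green ×10^5 → 8000000 Ω.
Series: 960000 + 8000000 = 8960000 Ω.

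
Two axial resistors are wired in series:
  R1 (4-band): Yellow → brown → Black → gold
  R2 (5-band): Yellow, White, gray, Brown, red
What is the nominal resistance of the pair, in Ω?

5021 Ω

R1: yellow, brown → 41; black ×1 → 41 Ω.
R2: yellow, white, grey → 498; brown ×10 → 4980 Ω.
Series: 41 + 4980 = 5021 Ω.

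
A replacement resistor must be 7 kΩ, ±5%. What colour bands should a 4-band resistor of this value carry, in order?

violet, black, red, gold

7000 Ω = 70 × 10^2.
7 → violet
0 → black
Multiplier 10^2 → red.
±5% tolerance → gold.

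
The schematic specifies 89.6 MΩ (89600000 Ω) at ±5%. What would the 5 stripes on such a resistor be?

89600000 Ω = 896 × 10^5.
8 → grey
9 → white
6 → blue
Multiplier 10^5 → green.
±5% tolerance → gold.

grey, white, blue, green, gold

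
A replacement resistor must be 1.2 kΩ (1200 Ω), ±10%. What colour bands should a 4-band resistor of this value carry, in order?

brown, red, red, silver

1200 Ω = 12 × 10^2.
1 → brown
2 → red
Multiplier 10^2 → red.
±10% tolerance → silver.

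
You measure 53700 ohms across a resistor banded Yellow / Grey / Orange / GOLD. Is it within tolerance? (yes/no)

Yellow → 4 (first significant figure)
Grey → 8 (second significant figure)
Orange → ×10^3 multiplier
Gold → ±5% tolerance
48 × 1000 = 48000 Ω
Allowed range: 45600 Ω to 50400 Ω.
53700 ohms lies outside that range.

no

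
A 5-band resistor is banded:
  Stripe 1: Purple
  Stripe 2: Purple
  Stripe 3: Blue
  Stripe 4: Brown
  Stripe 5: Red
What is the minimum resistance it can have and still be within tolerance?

Violet → 7 (first significant figure)
Violet → 7 (second significant figure)
Blue → 6 (third significant figure)
Brown → ×10 multiplier
Red → ±2% tolerance
776 × 10 = 7760 Ω
Minimum = 7760 × (1 − 2/100) = 7604.8 Ω.

7604.8 Ω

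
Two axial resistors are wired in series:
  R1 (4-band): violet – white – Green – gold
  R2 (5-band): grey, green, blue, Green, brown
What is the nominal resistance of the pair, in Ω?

R1: violet, white → 79; green ×10^5 → 7900000 Ω.
R2: grey, green, blue → 856; green ×10^5 → 85600000 Ω.
Series: 7900000 + 85600000 = 93500000 Ω.

93500000 Ω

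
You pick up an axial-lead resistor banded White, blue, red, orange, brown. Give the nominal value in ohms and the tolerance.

White → 9 (first significant figure)
Blue → 6 (second significant figure)
Red → 2 (third significant figure)
Orange → ×10^3 multiplier
Brown → ±1% tolerance
962 × 1000 = 962000 Ω

962000 Ω ±1%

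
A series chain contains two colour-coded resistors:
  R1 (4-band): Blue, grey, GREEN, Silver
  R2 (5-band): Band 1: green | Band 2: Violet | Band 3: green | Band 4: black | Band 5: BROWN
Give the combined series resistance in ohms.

R1: blue, grey → 68; green ×10^5 → 6800000 Ω.
R2: green, violet, green → 575; black ×1 → 575 Ω.
Series: 6800000 + 575 = 6800575 Ω.

6800575 Ω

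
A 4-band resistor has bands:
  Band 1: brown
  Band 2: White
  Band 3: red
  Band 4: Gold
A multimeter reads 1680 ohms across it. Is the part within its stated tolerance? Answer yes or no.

Brown → 1 (first significant figure)
White → 9 (second significant figure)
Red → ×10^2 multiplier
Gold → ±5% tolerance
19 × 100 = 1900 Ω
Allowed range: 1805 Ω to 1995 Ω.
1680 ohms lies outside that range.

no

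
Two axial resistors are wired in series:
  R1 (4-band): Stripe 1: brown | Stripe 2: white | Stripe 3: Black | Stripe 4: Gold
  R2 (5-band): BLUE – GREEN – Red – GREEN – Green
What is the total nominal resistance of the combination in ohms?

65200019 Ω

R1: brown, white → 19; black ×1 → 19 Ω.
R2: blue, green, red → 652; green ×10^5 → 65200000 Ω.
Series: 19 + 65200000 = 65200019 Ω.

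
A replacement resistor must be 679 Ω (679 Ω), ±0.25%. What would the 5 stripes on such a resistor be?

blue, violet, white, black, blue

679 Ω = 679 × 10^0.
6 → blue
7 → violet
9 → white
Multiplier 10^0 → black.
±0.25% tolerance → blue.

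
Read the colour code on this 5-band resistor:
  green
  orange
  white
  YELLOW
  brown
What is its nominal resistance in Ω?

Green → 5 (first significant figure)
Orange → 3 (second significant figure)
White → 9 (third significant figure)
Yellow → ×10^4 multiplier
539 × 10000 = 5390000 Ω

5390000 Ω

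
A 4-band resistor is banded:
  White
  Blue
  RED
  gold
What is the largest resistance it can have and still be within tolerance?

10080 Ω

White → 9 (first significant figure)
Blue → 6 (second significant figure)
Red → ×10^2 multiplier
Gold → ±5% tolerance
96 × 100 = 9600 Ω
Largest = 9600 × (1 + 5/100) = 10080 Ω.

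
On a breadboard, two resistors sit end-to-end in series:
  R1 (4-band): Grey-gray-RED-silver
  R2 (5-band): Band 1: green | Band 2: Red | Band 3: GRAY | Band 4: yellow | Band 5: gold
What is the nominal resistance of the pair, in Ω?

R1: grey, grey → 88; red ×10^2 → 8800 Ω.
R2: green, red, grey → 528; yellow ×10^4 → 5280000 Ω.
Series: 8800 + 5280000 = 5288800 Ω.

5288800 Ω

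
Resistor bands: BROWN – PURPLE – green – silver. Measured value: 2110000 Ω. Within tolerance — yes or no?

Brown → 1 (first significant figure)
Violet → 7 (second significant figure)
Green → ×10^5 multiplier
Silver → ±10% tolerance
17 × 100000 = 1700000 Ω
Allowed range: 1530000 Ω to 1870000 Ω.
2110000 Ω lies outside that range.

no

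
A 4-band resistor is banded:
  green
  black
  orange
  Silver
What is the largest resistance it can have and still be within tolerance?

Green → 5 (first significant figure)
Black → 0 (second significant figure)
Orange → ×10^3 multiplier
Silver → ±10% tolerance
50 × 1000 = 50000 Ω
Largest = 50000 × (1 + 10/100) = 55000 Ω.

55000 Ω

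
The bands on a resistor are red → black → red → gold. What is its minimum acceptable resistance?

Red → 2 (first significant figure)
Black → 0 (second significant figure)
Red → ×10^2 multiplier
Gold → ±5% tolerance
20 × 100 = 2000 Ω
Minimum = 2000 × (1 − 5/100) = 1900 Ω.

1900 Ω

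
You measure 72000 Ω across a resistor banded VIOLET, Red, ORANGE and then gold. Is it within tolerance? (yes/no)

yes

Violet → 7 (first significant figure)
Red → 2 (second significant figure)
Orange → ×10^3 multiplier
Gold → ±5% tolerance
72 × 1000 = 72000 Ω
Allowed range: 68400 Ω to 75600 Ω.
72000 Ω lies inside that range.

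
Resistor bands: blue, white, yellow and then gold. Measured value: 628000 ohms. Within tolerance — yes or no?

no

Blue → 6 (first significant figure)
White → 9 (second significant figure)
Yellow → ×10^4 multiplier
Gold → ±5% tolerance
69 × 10000 = 690000 Ω
Allowed range: 655500 Ω to 724500 Ω.
628000 ohms lies outside that range.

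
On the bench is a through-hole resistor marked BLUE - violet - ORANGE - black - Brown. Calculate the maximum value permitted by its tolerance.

679.73 Ω

Blue → 6 (first significant figure)
Violet → 7 (second significant figure)
Orange → 3 (third significant figure)
Black → ×1 multiplier
Brown → ±1% tolerance
673 × 1 = 673 Ω
Maximum = 673 × (1 + 1/100) = 679.73 Ω.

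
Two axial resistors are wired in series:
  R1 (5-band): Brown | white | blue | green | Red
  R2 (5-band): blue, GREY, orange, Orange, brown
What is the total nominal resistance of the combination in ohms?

20283000 Ω

R1: brown, white, blue → 196; green ×10^5 → 19600000 Ω.
R2: blue, grey, orange → 683; orange ×10^3 → 683000 Ω.
Series: 19600000 + 683000 = 20283000 Ω.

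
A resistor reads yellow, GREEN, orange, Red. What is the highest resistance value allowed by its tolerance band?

Yellow → 4 (first significant figure)
Green → 5 (second significant figure)
Orange → ×10^3 multiplier
Red → ±2% tolerance
45 × 1000 = 45000 Ω
Highest = 45000 × (1 + 2/100) = 45900 Ω.

45900 Ω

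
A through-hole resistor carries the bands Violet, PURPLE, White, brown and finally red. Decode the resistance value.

7790 Ω

Violet → 7 (first significant figure)
Violet → 7 (second significant figure)
White → 9 (third significant figure)
Brown → ×10 multiplier
779 × 10 = 7790 Ω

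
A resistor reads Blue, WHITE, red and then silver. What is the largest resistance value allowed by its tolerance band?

7590 Ω

Blue → 6 (first significant figure)
White → 9 (second significant figure)
Red → ×10^2 multiplier
Silver → ±10% tolerance
69 × 100 = 6900 Ω
Largest = 6900 × (1 + 10/100) = 7590 Ω.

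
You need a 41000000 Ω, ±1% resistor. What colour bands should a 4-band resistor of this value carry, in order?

yellow, brown, blue, brown

41000000 Ω = 41 × 10^6.
4 → yellow
1 → brown
Multiplier 10^6 → blue.
±1% tolerance → brown.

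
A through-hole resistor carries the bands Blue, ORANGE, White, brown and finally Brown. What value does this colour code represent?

6390 Ω

Blue → 6 (first significant figure)
Orange → 3 (second significant figure)
White → 9 (third significant figure)
Brown → ×10 multiplier
639 × 10 = 6390 Ω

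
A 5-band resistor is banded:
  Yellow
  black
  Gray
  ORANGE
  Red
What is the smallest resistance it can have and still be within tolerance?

399840 Ω

Yellow → 4 (first significant figure)
Black → 0 (second significant figure)
Grey → 8 (third significant figure)
Orange → ×10^3 multiplier
Red → ±2% tolerance
408 × 1000 = 408000 Ω
Smallest = 408000 × (1 − 2/100) = 399840 Ω.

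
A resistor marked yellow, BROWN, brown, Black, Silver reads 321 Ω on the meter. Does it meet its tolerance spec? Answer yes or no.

Yellow → 4 (first significant figure)
Brown → 1 (second significant figure)
Brown → 1 (third significant figure)
Black → ×1 multiplier
Silver → ±10% tolerance
411 × 1 = 411 Ω
Allowed range: 369.9 Ω to 452.1 Ω.
321 Ω lies outside that range.

no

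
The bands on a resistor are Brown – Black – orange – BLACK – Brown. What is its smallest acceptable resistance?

Brown → 1 (first significant figure)
Black → 0 (second significant figure)
Orange → 3 (third significant figure)
Black → ×1 multiplier
Brown → ±1% tolerance
103 × 1 = 103 Ω
Smallest = 103 × (1 − 1/100) = 101.97 Ω.

101.97 Ω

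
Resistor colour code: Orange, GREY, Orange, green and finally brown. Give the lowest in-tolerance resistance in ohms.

37917000 Ω

Orange → 3 (first significant figure)
Grey → 8 (second significant figure)
Orange → 3 (third significant figure)
Green → ×10^5 multiplier
Brown → ±1% tolerance
383 × 100000 = 38300000 Ω
Lowest = 38300000 × (1 − 1/100) = 37917000 Ω.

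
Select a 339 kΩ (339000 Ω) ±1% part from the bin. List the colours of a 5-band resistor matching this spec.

339000 Ω = 339 × 10^3.
3 → orange
3 → orange
9 → white
Multiplier 10^3 → orange.
±1% tolerance → brown.

orange, orange, white, orange, brown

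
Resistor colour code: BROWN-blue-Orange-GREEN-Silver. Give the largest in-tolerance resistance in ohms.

17930000 Ω

Brown → 1 (first significant figure)
Blue → 6 (second significant figure)
Orange → 3 (third significant figure)
Green → ×10^5 multiplier
Silver → ±10% tolerance
163 × 100000 = 16300000 Ω
Largest = 16300000 × (1 + 10/100) = 17930000 Ω.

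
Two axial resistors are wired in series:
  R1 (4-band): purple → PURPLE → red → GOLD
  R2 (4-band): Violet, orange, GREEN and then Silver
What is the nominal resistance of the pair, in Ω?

7307700 Ω

R1: violet, violet → 77; red ×10^2 → 7700 Ω.
R2: violet, orange → 73; green ×10^5 → 7300000 Ω.
Series: 7700 + 7300000 = 7307700 Ω.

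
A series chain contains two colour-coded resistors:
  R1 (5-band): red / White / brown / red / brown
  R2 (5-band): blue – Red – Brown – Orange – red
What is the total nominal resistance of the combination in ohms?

650100 Ω

R1: red, white, brown → 291; red ×10^2 → 29100 Ω.
R2: blue, red, brown → 621; orange ×10^3 → 621000 Ω.
Series: 29100 + 621000 = 650100 Ω.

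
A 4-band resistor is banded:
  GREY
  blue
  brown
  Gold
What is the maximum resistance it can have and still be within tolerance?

903 Ω

Grey → 8 (first significant figure)
Blue → 6 (second significant figure)
Brown → ×10 multiplier
Gold → ±5% tolerance
86 × 10 = 860 Ω
Maximum = 860 × (1 + 5/100) = 903 Ω.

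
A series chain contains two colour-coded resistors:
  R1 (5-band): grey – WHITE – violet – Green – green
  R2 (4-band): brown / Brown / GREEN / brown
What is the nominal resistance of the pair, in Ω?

R1: grey, white, violet → 897; green ×10^5 → 89700000 Ω.
R2: brown, brown → 11; green ×10^5 → 1100000 Ω.
Series: 89700000 + 1100000 = 90800000 Ω.

90800000 Ω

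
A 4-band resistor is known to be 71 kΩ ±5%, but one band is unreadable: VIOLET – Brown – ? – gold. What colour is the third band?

71000 Ω = 71 × 10^3.
The third band is the multiplier, 10^3, which is orange.

orange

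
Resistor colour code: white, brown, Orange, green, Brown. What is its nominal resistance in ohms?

91300000 Ω

White → 9 (first significant figure)
Brown → 1 (second significant figure)
Orange → 3 (third significant figure)
Green → ×10^5 multiplier
913 × 100000 = 91300000 Ω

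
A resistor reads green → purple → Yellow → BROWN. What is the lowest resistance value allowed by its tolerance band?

564300 Ω

Green → 5 (first significant figure)
Violet → 7 (second significant figure)
Yellow → ×10^4 multiplier
Brown → ±1% tolerance
57 × 10000 = 570000 Ω
Lowest = 570000 × (1 − 1/100) = 564300 Ω.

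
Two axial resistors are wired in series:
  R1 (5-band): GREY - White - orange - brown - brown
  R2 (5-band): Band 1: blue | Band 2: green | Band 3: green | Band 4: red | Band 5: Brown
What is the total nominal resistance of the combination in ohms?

R1: grey, white, orange → 893; brown ×10 → 8930 Ω.
R2: blue, green, green → 655; red ×10^2 → 65500 Ω.
Series: 8930 + 65500 = 74430 Ω.

74430 Ω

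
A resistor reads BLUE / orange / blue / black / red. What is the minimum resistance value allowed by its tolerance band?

623.28 Ω

Blue → 6 (first significant figure)
Orange → 3 (second significant figure)
Blue → 6 (third significant figure)
Black → ×1 multiplier
Red → ±2% tolerance
636 × 1 = 636 Ω
Minimum = 636 × (1 − 2/100) = 623.28 Ω.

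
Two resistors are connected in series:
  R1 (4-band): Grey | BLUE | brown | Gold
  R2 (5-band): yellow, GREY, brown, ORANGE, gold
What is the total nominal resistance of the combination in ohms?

R1: grey, blue → 86; brown ×10 → 860 Ω.
R2: yellow, grey, brown → 481; orange ×10^3 → 481000 Ω.
Series: 860 + 481000 = 481860 Ω.

481860 Ω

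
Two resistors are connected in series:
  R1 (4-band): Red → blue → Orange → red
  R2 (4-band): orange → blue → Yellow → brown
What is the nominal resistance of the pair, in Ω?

R1: red, blue → 26; orange ×10^3 → 26000 Ω.
R2: orange, blue → 36; yellow ×10^4 → 360000 Ω.
Series: 26000 + 360000 = 386000 Ω.

386000 Ω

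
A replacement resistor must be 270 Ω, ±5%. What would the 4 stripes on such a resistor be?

red, violet, brown, gold

270 Ω = 27 × 10^1.
2 → red
7 → violet
Multiplier 10^1 → brown.
±5% tolerance → gold.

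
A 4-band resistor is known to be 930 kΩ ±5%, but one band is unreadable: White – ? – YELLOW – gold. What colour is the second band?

930000 Ω = 93 × 10^4.
The second band gives digit 3 of the significand, and 3 is orange.

orange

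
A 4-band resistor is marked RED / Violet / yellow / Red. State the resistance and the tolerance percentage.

270000 Ω ±2%

Red → 2 (first significant figure)
Violet → 7 (second significant figure)
Yellow → ×10^4 multiplier
Red → ±2% tolerance
27 × 10000 = 270000 Ω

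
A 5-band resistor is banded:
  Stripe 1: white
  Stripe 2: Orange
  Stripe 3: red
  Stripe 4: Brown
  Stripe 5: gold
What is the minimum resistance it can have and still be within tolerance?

8854 Ω

White → 9 (first significant figure)
Orange → 3 (second significant figure)
Red → 2 (third significant figure)
Brown → ×10 multiplier
Gold → ±5% tolerance
932 × 10 = 9320 Ω
Minimum = 9320 × (1 − 5/100) = 8854 Ω.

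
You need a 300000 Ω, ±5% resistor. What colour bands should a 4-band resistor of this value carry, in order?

300000 Ω = 30 × 10^4.
3 → orange
0 → black
Multiplier 10^4 → yellow.
±5% tolerance → gold.

orange, black, yellow, gold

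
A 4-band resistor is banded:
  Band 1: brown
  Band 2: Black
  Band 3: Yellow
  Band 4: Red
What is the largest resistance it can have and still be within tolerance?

Brown → 1 (first significant figure)
Black → 0 (second significant figure)
Yellow → ×10^4 multiplier
Red → ±2% tolerance
10 × 10000 = 100000 Ω
Largest = 100000 × (1 + 2/100) = 102000 Ω.

102000 Ω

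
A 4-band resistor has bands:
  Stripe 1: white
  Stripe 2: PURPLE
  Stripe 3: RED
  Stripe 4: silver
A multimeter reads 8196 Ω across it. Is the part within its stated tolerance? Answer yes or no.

White → 9 (first significant figure)
Violet → 7 (second significant figure)
Red → ×10^2 multiplier
Silver → ±10% tolerance
97 × 100 = 9700 Ω
Allowed range: 8730 Ω to 10670 Ω.
8196 Ω lies outside that range.

no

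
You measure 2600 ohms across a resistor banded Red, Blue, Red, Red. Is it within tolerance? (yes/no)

Red → 2 (first significant figure)
Blue → 6 (second significant figure)
Red → ×10^2 multiplier
Red → ±2% tolerance
26 × 100 = 2600 Ω
Allowed range: 2548 Ω to 2652 Ω.
2600 ohms lies inside that range.

yes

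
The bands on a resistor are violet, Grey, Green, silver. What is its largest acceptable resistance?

8580000 Ω

Violet → 7 (first significant figure)
Grey → 8 (second significant figure)
Green → ×10^5 multiplier
Silver → ±10% tolerance
78 × 100000 = 7800000 Ω
Largest = 7800000 × (1 + 10/100) = 8580000 Ω.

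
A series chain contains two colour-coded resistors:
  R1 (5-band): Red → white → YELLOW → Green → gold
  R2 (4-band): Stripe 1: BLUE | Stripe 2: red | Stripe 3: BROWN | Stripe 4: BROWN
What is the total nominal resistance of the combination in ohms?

29400620 Ω

R1: red, white, yellow → 294; green ×10^5 → 29400000 Ω.
R2: blue, red → 62; brown ×10 → 620 Ω.
Series: 29400000 + 620 = 29400620 Ω.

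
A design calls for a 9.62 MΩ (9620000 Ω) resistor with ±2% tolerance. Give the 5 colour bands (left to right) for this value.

9620000 Ω = 962 × 10^4.
9 → white
6 → blue
2 → red
Multiplier 10^4 → yellow.
±2% tolerance → red.

white, blue, red, yellow, red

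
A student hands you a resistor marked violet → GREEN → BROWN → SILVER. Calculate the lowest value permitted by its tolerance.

Violet → 7 (first significant figure)
Green → 5 (second significant figure)
Brown → ×10 multiplier
Silver → ±10% tolerance
75 × 10 = 750 Ω
Lowest = 750 × (1 − 10/100) = 675 Ω.

675 Ω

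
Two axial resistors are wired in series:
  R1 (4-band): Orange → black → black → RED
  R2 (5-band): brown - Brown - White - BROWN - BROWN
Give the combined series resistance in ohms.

1220 Ω

R1: orange, black → 30; black ×1 → 30 Ω.
R2: brown, brown, white → 119; brown ×10 → 1190 Ω.
Series: 30 + 1190 = 1220 Ω.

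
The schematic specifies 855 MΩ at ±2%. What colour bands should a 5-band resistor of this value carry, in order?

855000000 Ω = 855 × 10^6.
8 → grey
5 → green
5 → green
Multiplier 10^6 → blue.
±2% tolerance → red.

grey, green, green, blue, red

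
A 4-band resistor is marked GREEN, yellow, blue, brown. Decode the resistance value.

Green → 5 (first significant figure)
Yellow → 4 (second significant figure)
Blue → ×10^6 multiplier
54 × 1000000 = 54000000 Ω

54000000 Ω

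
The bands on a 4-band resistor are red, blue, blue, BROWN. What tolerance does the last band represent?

The last band, brown, is the tolerance band.
Brown corresponds to ±1%.

±1%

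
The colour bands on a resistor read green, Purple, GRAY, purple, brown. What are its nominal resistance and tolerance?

5780000000 Ω ±1%

Green → 5 (first significant figure)
Violet → 7 (second significant figure)
Grey → 8 (third significant figure)
Violet → ×10^7 multiplier
Brown → ±1% tolerance
578 × 10000000 = 5780000000 Ω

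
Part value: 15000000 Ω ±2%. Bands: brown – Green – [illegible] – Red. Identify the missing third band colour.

15000000 Ω = 15 × 10^6.
The third band is the multiplier, 10^6, which is blue.

blue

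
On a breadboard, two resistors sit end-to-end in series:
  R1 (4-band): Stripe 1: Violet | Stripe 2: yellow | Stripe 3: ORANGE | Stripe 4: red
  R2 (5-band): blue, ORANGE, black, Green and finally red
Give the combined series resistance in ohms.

63074000 Ω

R1: violet, yellow → 74; orange ×10^3 → 74000 Ω.
R2: blue, orange, black → 630; green ×10^5 → 63000000 Ω.
Series: 74000 + 63000000 = 63074000 Ω.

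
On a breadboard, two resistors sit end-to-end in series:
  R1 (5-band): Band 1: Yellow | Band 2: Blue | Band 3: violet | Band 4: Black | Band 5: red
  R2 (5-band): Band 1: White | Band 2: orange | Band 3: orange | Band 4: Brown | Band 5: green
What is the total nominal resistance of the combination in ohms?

9797 Ω

R1: yellow, blue, violet → 467; black ×1 → 467 Ω.
R2: white, orange, orange → 933; brown ×10 → 9330 Ω.
Series: 467 + 9330 = 9797 Ω.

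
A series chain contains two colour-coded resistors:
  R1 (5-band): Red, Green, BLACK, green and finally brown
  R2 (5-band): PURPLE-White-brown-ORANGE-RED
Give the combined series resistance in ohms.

25791000 Ω

R1: red, green, black → 250; green ×10^5 → 25000000 Ω.
R2: violet, white, brown → 791; orange ×10^3 → 791000 Ω.
Series: 25000000 + 791000 = 25791000 Ω.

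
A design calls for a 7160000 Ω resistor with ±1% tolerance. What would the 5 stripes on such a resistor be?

7160000 Ω = 716 × 10^4.
7 → violet
1 → brown
6 → blue
Multiplier 10^4 → yellow.
±1% tolerance → brown.

violet, brown, blue, yellow, brown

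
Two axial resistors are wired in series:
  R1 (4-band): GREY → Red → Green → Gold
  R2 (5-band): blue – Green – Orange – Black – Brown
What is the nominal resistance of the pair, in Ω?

8200653 Ω

R1: grey, red → 82; green ×10^5 → 8200000 Ω.
R2: blue, green, orange → 653; black ×1 → 653 Ω.
Series: 8200000 + 653 = 8200653 Ω.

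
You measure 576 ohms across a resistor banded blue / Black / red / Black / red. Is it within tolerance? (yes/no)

Blue → 6 (first significant figure)
Black → 0 (second significant figure)
Red → 2 (third significant figure)
Black → ×1 multiplier
Red → ±2% tolerance
602 × 1 = 602 Ω
Allowed range: 589.96 Ω to 614.04 Ω.
576 ohms lies outside that range.

no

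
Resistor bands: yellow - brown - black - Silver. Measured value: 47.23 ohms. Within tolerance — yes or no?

no

Yellow → 4 (first significant figure)
Brown → 1 (second significant figure)
Black → ×1 multiplier
Silver → ±10% tolerance
41 × 1 = 41 Ω
Allowed range: 36.9 Ω to 45.1 Ω.
47.23 ohms lies outside that range.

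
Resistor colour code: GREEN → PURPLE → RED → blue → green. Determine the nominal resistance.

Green → 5 (first significant figure)
Violet → 7 (second significant figure)
Red → 2 (third significant figure)
Blue → ×10^6 multiplier
572 × 1000000 = 572000000 Ω

572000000 Ω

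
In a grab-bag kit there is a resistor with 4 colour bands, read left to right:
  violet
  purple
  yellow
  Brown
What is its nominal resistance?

770000 Ω

Violet → 7 (first significant figure)
Violet → 7 (second significant figure)
Yellow → ×10^4 multiplier
77 × 10000 = 770000 Ω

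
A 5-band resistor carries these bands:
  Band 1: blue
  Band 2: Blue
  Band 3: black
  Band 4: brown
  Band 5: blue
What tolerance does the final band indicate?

±0.25%

The last band, blue, is the tolerance band.
Blue corresponds to ±0.25%.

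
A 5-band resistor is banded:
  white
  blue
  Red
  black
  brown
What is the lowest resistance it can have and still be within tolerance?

952.38 Ω

White → 9 (first significant figure)
Blue → 6 (second significant figure)
Red → 2 (third significant figure)
Black → ×1 multiplier
Brown → ±1% tolerance
962 × 1 = 962 Ω
Lowest = 962 × (1 − 1/100) = 952.38 Ω.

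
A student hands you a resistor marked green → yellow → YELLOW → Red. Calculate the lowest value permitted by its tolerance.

Green → 5 (first significant figure)
Yellow → 4 (second significant figure)
Yellow → ×10^4 multiplier
Red → ±2% tolerance
54 × 10000 = 540000 Ω
Lowest = 540000 × (1 − 2/100) = 529200 Ω.

529200 Ω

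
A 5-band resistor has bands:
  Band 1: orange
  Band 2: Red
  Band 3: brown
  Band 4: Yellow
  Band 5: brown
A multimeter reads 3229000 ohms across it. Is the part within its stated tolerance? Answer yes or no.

yes

Orange → 3 (first significant figure)
Red → 2 (second significant figure)
Brown → 1 (third significant figure)
Yellow → ×10^4 multiplier
Brown → ±1% tolerance
321 × 10000 = 3210000 Ω
Allowed range: 3177900 Ω to 3242100 Ω.
3229000 ohms lies inside that range.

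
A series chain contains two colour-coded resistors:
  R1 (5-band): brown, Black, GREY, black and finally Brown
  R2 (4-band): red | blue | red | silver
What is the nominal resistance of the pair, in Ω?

2708 Ω

R1: brown, black, grey → 108; black ×1 → 108 Ω.
R2: red, blue → 26; red ×10^2 → 2600 Ω.
Series: 108 + 2600 = 2708 Ω.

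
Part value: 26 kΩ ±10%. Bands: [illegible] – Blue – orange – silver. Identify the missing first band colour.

26000 Ω = 26 × 10^3.
The first band gives digit 2 of the significand, and 2 is red.

red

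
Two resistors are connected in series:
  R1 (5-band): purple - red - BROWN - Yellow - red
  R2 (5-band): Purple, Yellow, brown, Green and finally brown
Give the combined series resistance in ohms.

81310000 Ω

R1: violet, red, brown → 721; yellow ×10^4 → 7210000 Ω.
R2: violet, yellow, brown → 741; green ×10^5 → 74100000 Ω.
Series: 7210000 + 74100000 = 81310000 Ω.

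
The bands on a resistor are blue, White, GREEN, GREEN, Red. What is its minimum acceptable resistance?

68110000 Ω

Blue → 6 (first significant figure)
White → 9 (second significant figure)
Green → 5 (third significant figure)
Green → ×10^5 multiplier
Red → ±2% tolerance
695 × 100000 = 69500000 Ω
Minimum = 69500000 × (1 − 2/100) = 68110000 Ω.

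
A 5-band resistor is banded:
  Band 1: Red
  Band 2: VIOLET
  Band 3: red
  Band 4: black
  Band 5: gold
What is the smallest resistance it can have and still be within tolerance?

258.4 Ω

Red → 2 (first significant figure)
Violet → 7 (second significant figure)
Red → 2 (third significant figure)
Black → ×1 multiplier
Gold → ±5% tolerance
272 × 1 = 272 Ω
Smallest = 272 × (1 − 5/100) = 258.4 Ω.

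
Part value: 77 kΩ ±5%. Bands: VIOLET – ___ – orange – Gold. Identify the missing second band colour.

77000 Ω = 77 × 10^3.
The second band gives digit 7 of the significand, and 7 is violet.

violet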